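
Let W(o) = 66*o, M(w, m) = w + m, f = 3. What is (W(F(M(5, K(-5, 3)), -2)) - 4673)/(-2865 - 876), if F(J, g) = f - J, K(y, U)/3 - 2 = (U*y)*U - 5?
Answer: -4699/3741 ≈ -1.2561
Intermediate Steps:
K(y, U) = -9 + 3*y*U² (K(y, U) = 6 + 3*((U*y)*U - 5) = 6 + 3*(y*U² - 5) = 6 + 3*(-5 + y*U²) = 6 + (-15 + 3*y*U²) = -9 + 3*y*U²)
M(w, m) = m + w
F(J, g) = 3 - J
(W(F(M(5, K(-5, 3)), -2)) - 4673)/(-2865 - 876) = (66*(3 - ((-9 + 3*(-5)*3²) + 5)) - 4673)/(-2865 - 876) = (66*(3 - ((-9 + 3*(-5)*9) + 5)) - 4673)/(-3741) = (66*(3 - ((-9 - 135) + 5)) - 4673)*(-1/3741) = (66*(3 - (-144 + 5)) - 4673)*(-1/3741) = (66*(3 - 1*(-139)) - 4673)*(-1/3741) = (66*(3 + 139) - 4673)*(-1/3741) = (66*142 - 4673)*(-1/3741) = (9372 - 4673)*(-1/3741) = 4699*(-1/3741) = -4699/3741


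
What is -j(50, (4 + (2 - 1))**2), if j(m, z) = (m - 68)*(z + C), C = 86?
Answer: 1998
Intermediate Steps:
j(m, z) = (-68 + m)*(86 + z) (j(m, z) = (m - 68)*(z + 86) = (-68 + m)*(86 + z))
-j(50, (4 + (2 - 1))**2) = -(-5848 - 68*(4 + (2 - 1))**2 + 86*50 + 50*(4 + (2 - 1))**2) = -(-5848 - 68*(4 + 1)**2 + 4300 + 50*(4 + 1)**2) = -(-5848 - 68*5**2 + 4300 + 50*5**2) = -(-5848 - 68*25 + 4300 + 50*25) = -(-5848 - 1700 + 4300 + 1250) = -1*(-1998) = 1998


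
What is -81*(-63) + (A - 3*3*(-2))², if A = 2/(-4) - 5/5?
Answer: 21501/4 ≈ 5375.3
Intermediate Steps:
A = -3/2 (A = 2*(-¼) - 5*⅕ = -½ - 1 = -3/2 ≈ -1.5000)
-81*(-63) + (A - 3*3*(-2))² = -81*(-63) + (-3/2 - 3*3*(-2))² = 5103 + (-3/2 - 9*(-2))² = 5103 + (-3/2 + 18)² = 5103 + (33/2)² = 5103 + 1089/4 = 21501/4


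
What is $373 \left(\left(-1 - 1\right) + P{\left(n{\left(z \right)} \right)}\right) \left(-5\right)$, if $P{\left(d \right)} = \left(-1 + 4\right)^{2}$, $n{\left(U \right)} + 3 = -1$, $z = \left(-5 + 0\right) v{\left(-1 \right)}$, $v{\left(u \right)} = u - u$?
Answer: $-13055$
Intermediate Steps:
$v{\left(u \right)} = 0$
$z = 0$ ($z = \left(-5 + 0\right) 0 = \left(-5\right) 0 = 0$)
$n{\left(U \right)} = -4$ ($n{\left(U \right)} = -3 - 1 = -4$)
$P{\left(d \right)} = 9$ ($P{\left(d \right)} = 3^{2} = 9$)
$373 \left(\left(-1 - 1\right) + P{\left(n{\left(z \right)} \right)}\right) \left(-5\right) = 373 \left(\left(-1 - 1\right) + 9\right) \left(-5\right) = 373 \left(-2 + 9\right) \left(-5\right) = 373 \cdot 7 \left(-5\right) = 373 \left(-35\right) = -13055$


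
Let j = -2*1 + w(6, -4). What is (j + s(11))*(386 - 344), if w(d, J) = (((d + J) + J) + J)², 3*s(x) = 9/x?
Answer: 15834/11 ≈ 1439.5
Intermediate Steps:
s(x) = 3/x (s(x) = (9/x)/3 = 3/x)
w(d, J) = (d + 3*J)² (w(d, J) = (((J + d) + J) + J)² = ((d + 2*J) + J)² = (d + 3*J)²)
j = 34 (j = -2*1 + (6 + 3*(-4))² = -2 + (6 - 12)² = -2 + (-6)² = -2 + 36 = 34)
(j + s(11))*(386 - 344) = (34 + 3/11)*(386 - 344) = (34 + 3*(1/11))*42 = (34 + 3/11)*42 = (377/11)*42 = 15834/11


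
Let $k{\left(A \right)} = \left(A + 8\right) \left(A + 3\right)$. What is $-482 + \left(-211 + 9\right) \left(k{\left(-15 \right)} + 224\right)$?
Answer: $-62698$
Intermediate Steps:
$k{\left(A \right)} = \left(3 + A\right) \left(8 + A\right)$ ($k{\left(A \right)} = \left(8 + A\right) \left(3 + A\right) = \left(3 + A\right) \left(8 + A\right)$)
$-482 + \left(-211 + 9\right) \left(k{\left(-15 \right)} + 224\right) = -482 + \left(-211 + 9\right) \left(\left(24 + \left(-15\right)^{2} + 11 \left(-15\right)\right) + 224\right) = -482 - 202 \left(\left(24 + 225 - 165\right) + 224\right) = -482 - 202 \left(84 + 224\right) = -482 - 62216 = -62698$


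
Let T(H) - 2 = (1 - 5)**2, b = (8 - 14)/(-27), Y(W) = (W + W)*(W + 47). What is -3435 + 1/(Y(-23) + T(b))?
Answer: -3730411/1086 ≈ -3435.0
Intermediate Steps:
Y(W) = 2*W*(47 + W) (Y(W) = (2*W)*(47 + W) = 2*W*(47 + W))
b = 2/9 (b = -6*(-1/27) = 2/9 ≈ 0.22222)
T(H) = 18 (T(H) = 2 + (1 - 5)**2 = 2 + (-4)**2 = 2 + 16 = 18)
-3435 + 1/(Y(-23) + T(b)) = -3435 + 1/(2*(-23)*(47 - 23) + 18) = -3435 + 1/(2*(-23)*24 + 18) = -3435 + 1/(-1104 + 18) = -3435 + 1/(-1086) = -3435 - 1/1086 = -3730411/1086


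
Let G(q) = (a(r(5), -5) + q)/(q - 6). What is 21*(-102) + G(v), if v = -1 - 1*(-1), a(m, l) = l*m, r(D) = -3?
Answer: -4289/2 ≈ -2144.5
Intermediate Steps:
v = 0 (v = -1 + 1 = 0)
G(q) = (15 + q)/(-6 + q) (G(q) = (-5*(-3) + q)/(q - 6) = (15 + q)/(-6 + q))
21*(-102) + G(v) = 21*(-102) + (15 + 0)/(-6 + 0) = -2142 + 15/(-6) = -2142 - ⅙*15 = -2142 - 5/2 = -4289/2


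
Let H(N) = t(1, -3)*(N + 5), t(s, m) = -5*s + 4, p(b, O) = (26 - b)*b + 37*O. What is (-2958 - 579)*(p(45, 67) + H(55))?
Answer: -5531868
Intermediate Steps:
p(b, O) = 37*O + b*(26 - b) (p(b, O) = b*(26 - b) + 37*O = 37*O + b*(26 - b))
t(s, m) = 4 - 5*s
H(N) = -5 - N (H(N) = (4 - 5*1)*(N + 5) = (4 - 5)*(5 + N) = -(5 + N) = -5 - N)
(-2958 - 579)*(p(45, 67) + H(55)) = (-2958 - 579)*((-1*45² + 26*45 + 37*67) + (-5 - 1*55)) = -3537*((-1*2025 + 1170 + 2479) + (-5 - 55)) = -3537*((-2025 + 1170 + 2479) - 60) = -3537*(1624 - 60) = -3537*1564 = -5531868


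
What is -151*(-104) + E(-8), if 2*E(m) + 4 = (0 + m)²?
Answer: 15734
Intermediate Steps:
E(m) = -2 + m²/2 (E(m) = -2 + (0 + m)²/2 = -2 + m²/2)
-151*(-104) + E(-8) = -151*(-104) + (-2 + (½)*(-8)²) = 15704 + (-2 + (½)*64) = 15704 + (-2 + 32) = 15704 + 30 = 15734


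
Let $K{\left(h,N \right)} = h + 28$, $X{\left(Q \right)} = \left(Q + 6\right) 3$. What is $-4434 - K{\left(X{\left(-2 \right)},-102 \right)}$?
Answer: $-4474$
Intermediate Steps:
$X{\left(Q \right)} = 18 + 3 Q$ ($X{\left(Q \right)} = \left(6 + Q\right) 3 = 18 + 3 Q$)
$K{\left(h,N \right)} = 28 + h$
$-4434 - K{\left(X{\left(-2 \right)},-102 \right)} = -4434 - \left(28 + \left(18 + 3 \left(-2\right)\right)\right) = -4434 - \left(28 + \left(18 - 6\right)\right) = -4434 - \left(28 + 12\right) = -4434 - 40 = -4474$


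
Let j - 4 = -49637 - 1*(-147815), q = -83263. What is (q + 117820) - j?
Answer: -63625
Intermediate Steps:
j = 98182 (j = 4 + (-49637 - 1*(-147815)) = 4 + (-49637 + 147815) = 4 + 98178 = 98182)
(q + 117820) - j = (-83263 + 117820) - 1*98182 = 34557 - 98182 = -63625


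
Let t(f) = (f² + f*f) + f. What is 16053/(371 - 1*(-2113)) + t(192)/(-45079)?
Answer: 180011969/37325412 ≈ 4.8228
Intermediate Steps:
t(f) = f + 2*f² (t(f) = (f² + f²) + f = 2*f² + f = f + 2*f²)
16053/(371 - 1*(-2113)) + t(192)/(-45079) = 16053/(371 - 1*(-2113)) + (192*(1 + 2*192))/(-45079) = 16053/(371 + 2113) + (192*(1 + 384))*(-1/45079) = 16053/2484 + (192*385)*(-1/45079) = 16053*(1/2484) + 73920*(-1/45079) = 5351/828 - 73920/45079 = 180011969/37325412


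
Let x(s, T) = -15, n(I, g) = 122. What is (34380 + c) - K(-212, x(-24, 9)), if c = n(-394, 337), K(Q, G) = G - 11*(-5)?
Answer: 34462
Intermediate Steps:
K(Q, G) = 55 + G (K(Q, G) = G + 55 = 55 + G)
c = 122
(34380 + c) - K(-212, x(-24, 9)) = (34380 + 122) - (55 - 15) = 34502 - 1*40 = 34502 - 40 = 34462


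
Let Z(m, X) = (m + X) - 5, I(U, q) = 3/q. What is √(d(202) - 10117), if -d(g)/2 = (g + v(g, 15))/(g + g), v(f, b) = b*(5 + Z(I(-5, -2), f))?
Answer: 13*I*√2446523/202 ≈ 100.66*I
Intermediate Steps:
Z(m, X) = -5 + X + m (Z(m, X) = (X + m) - 5 = -5 + X + m)
v(f, b) = b*(-3/2 + f) (v(f, b) = b*(5 + (-5 + f + 3/(-2))) = b*(5 + (-5 + f + 3*(-½))) = b*(5 + (-5 + f - 3/2)) = b*(5 + (-13/2 + f)) = b*(-3/2 + f))
d(g) = -(-45/2 + 16*g)/g (d(g) = -2*(g + (½)*15*(-3 + 2*g))/(g + g) = -2*(g + (-45/2 + 15*g))/(2*g) = -2*(-45/2 + 16*g)*1/(2*g) = -(-45/2 + 16*g)/g)
√(d(202) - 10117) = √((-16 + (45/2)/202) - 10117) = √((-16 + (45/2)*(1/202)) - 10117) = √((-16 + 45/404) - 10117) = √(-6419/404 - 10117) = √(-4093687/404) = 13*I*√2446523/202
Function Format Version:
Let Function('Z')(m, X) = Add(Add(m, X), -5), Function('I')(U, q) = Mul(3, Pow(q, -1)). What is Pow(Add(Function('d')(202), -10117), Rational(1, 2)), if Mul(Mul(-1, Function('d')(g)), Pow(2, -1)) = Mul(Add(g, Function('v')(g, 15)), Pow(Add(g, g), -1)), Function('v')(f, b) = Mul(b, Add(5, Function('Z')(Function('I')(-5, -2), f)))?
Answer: Mul(Rational(13, 202), I, Pow(2446523, Rational(1, 2))) ≈ Mul(100.66, I)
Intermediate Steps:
Function('Z')(m, X) = Add(-5, X, m) (Function('Z')(m, X) = Add(Add(X, m), -5) = Add(-5, X, m))
Function('v')(f, b) = Mul(b, Add(Rational(-3, 2), f)) (Function('v')(f, b) = Mul(b, Add(5, Add(-5, f, Mul(3, Pow(-2, -1))))) = Mul(b, Add(5, Add(-5, f, Mul(3, Rational(-1, 2))))) = Mul(b, Add(5, Add(-5, f, Rational(-3, 2)))) = Mul(b, Add(5, Add(Rational(-13, 2), f))) = Mul(b, Add(Rational(-3, 2), f)))
Function('d')(g) = Mul(-1, Pow(g, -1), Add(Rational(-45, 2), Mul(16, g))) (Function('d')(g) = Mul(-2, Mul(Add(g, Mul(Rational(1, 2), 15, Add(-3, Mul(2, g)))), Pow(Add(g, g), -1))) = Mul(-2, Mul(Add(g, Add(Rational(-45, 2), Mul(15, g))), Pow(Mul(2, g), -1))) = Mul(-2, Mul(Add(Rational(-45, 2), Mul(16, g)), Mul(Rational(1, 2), Pow(g, -1)))) = Mul(-2, Mul(Rational(1, 2), Pow(g, -1), Add(Rational(-45, 2), Mul(16, g)))) = Mul(-1, Pow(g, -1), Add(Rational(-45, 2), Mul(16, g))))
Pow(Add(Function('d')(202), -10117), Rational(1, 2)) = Pow(Add(Add(-16, Mul(Rational(45, 2), Pow(202, -1))), -10117), Rational(1, 2)) = Pow(Add(Add(-16, Mul(Rational(45, 2), Rational(1, 202))), -10117), Rational(1, 2)) = Pow(Add(Add(-16, Rational(45, 404)), -10117), Rational(1, 2)) = Pow(Add(Rational(-6419, 404), -10117), Rational(1, 2)) = Pow(Rational(-4093687, 404), Rational(1, 2)) = Mul(Rational(13, 202), I, Pow(2446523, Rational(1, 2)))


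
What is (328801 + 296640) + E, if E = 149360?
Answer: 774801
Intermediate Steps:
(328801 + 296640) + E = (328801 + 296640) + 149360 = 625441 + 149360 = 774801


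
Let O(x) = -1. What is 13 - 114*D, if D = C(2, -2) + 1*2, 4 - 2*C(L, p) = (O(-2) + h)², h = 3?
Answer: -215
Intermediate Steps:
C(L, p) = 0 (C(L, p) = 2 - (-1 + 3)²/2 = 2 - ½*2² = 2 - ½*4 = 2 - 2 = 0)
D = 2 (D = 0 + 1*2 = 0 + 2 = 2)
13 - 114*D = 13 - 114*2 = 13 - 228 = -215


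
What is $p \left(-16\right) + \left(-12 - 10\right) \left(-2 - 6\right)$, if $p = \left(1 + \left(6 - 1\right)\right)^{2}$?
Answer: $-400$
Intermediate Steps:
$p = 36$ ($p = \left(1 + \left(6 - 1\right)\right)^{2} = \left(1 + 5\right)^{2} = 6^{2} = 36$)
$p \left(-16\right) + \left(-12 - 10\right) \left(-2 - 6\right) = 36 \left(-16\right) + \left(-12 - 10\right) \left(-2 - 6\right) = -576 - -176 = -576 + 176 = -400$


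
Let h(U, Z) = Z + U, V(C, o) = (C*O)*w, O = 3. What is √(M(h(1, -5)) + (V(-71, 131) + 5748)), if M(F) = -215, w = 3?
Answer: √4894 ≈ 69.957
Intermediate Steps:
V(C, o) = 9*C (V(C, o) = (C*3)*3 = (3*C)*3 = 9*C)
h(U, Z) = U + Z
√(M(h(1, -5)) + (V(-71, 131) + 5748)) = √(-215 + (9*(-71) + 5748)) = √(-215 + (-639 + 5748)) = √(-215 + 5109) = √4894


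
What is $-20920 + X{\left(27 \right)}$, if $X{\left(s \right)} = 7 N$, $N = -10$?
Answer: $-20990$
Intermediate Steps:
$X{\left(s \right)} = -70$ ($X{\left(s \right)} = 7 \left(-10\right) = -70$)
$-20920 + X{\left(27 \right)} = -20920 - 70 = -20990$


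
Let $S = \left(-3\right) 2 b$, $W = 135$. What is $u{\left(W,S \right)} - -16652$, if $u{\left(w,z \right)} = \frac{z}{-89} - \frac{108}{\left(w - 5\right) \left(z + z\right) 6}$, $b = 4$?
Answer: $\frac{1541334347}{92560} \approx 16652.0$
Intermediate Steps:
$S = -24$ ($S = \left(-3\right) 2 \cdot 4 = \left(-6\right) 4 = -24$)
$u{\left(w,z \right)} = - \frac{z}{89} - \frac{9}{z \left(-5 + w\right)}$ ($u{\left(w,z \right)} = z \left(- \frac{1}{89}\right) - \frac{108}{\left(-5 + w\right) 2 z 6} = - \frac{z}{89} - \frac{108}{\left(-5 + w\right) 12 z} = - \frac{z}{89} - \frac{108}{12 z \left(-5 + w\right)} = - \frac{z}{89} - 108 \frac{1}{12 z \left(-5 + w\right)} = - \frac{z}{89} - \frac{9}{z \left(-5 + w\right)}$)
$u{\left(W,S \right)} - -16652 = \frac{-801 + 5 \left(-24\right)^{2} - 135 \left(-24\right)^{2}}{89 \left(-24\right) \left(-5 + 135\right)} - -16652 = \frac{1}{89} \left(- \frac{1}{24}\right) \frac{1}{130} \left(-801 + 5 \cdot 576 - 135 \cdot 576\right) + 16652 = \frac{1}{89} \left(- \frac{1}{24}\right) \frac{1}{130} \left(-801 + 2880 - 77760\right) + 16652 = \frac{1}{89} \left(- \frac{1}{24}\right) \frac{1}{130} \left(-75681\right) + 16652 = \frac{25227}{92560} + 16652 = \frac{1541334347}{92560}$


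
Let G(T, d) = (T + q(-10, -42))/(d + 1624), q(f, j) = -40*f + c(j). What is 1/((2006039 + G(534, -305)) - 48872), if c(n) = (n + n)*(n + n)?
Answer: 1319/2581511263 ≈ 5.1094e-7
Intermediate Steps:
c(n) = 4*n² (c(n) = (2*n)*(2*n) = 4*n²)
q(f, j) = -40*f + 4*j²
G(T, d) = (7456 + T)/(1624 + d) (G(T, d) = (T + (-40*(-10) + 4*(-42)²))/(d + 1624) = (T + (400 + 4*1764))/(1624 + d) = (T + (400 + 7056))/(1624 + d) = (T + 7456)/(1624 + d) = (7456 + T)/(1624 + d))
1/((2006039 + G(534, -305)) - 48872) = 1/((2006039 + (7456 + 534)/(1624 - 305)) - 48872) = 1/((2006039 + 7990/1319) - 48872) = 1/(2645973431/1319 - 48872) = 1/(2581511263/1319) = 1319/2581511263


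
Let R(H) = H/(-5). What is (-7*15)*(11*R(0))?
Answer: 0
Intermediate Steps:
R(H) = -H/5 (R(H) = H*(-⅕) = -H/5)
(-7*15)*(11*R(0)) = (-7*15)*(11*(-⅕*0)) = -1155*0 = -105*0 = 0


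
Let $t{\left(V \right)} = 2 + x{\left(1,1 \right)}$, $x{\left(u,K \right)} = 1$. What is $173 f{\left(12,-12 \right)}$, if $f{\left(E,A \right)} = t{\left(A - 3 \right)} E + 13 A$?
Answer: $-20760$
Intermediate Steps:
$t{\left(V \right)} = 3$ ($t{\left(V \right)} = 2 + 1 = 3$)
$f{\left(E,A \right)} = 3 E + 13 A$
$173 f{\left(12,-12 \right)} = 173 \left(3 \cdot 12 + 13 \left(-12\right)\right) = 173 \left(36 - 156\right) = 173 \left(-120\right) = -20760$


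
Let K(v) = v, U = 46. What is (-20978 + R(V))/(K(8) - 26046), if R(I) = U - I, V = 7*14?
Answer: 10515/13019 ≈ 0.80767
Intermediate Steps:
V = 98
R(I) = 46 - I
(-20978 + R(V))/(K(8) - 26046) = (-20978 + (46 - 1*98))/(8 - 26046) = (-20978 + (46 - 98))/(-26038) = (-20978 - 52)*(-1/26038) = -21030*(-1/26038) = 10515/13019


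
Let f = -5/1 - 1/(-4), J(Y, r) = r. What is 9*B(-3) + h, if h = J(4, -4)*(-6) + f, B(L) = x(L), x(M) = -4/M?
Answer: 125/4 ≈ 31.250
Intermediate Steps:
B(L) = -4/L
f = -19/4 (f = -5*1 - 1*(-1/4) = -5 + 1/4 = -19/4 ≈ -4.7500)
h = 77/4 (h = -4*(-6) - 19/4 = 24 - 19/4 = 77/4 ≈ 19.250)
9*B(-3) + h = 9*(-4/(-3)) + 77/4 = 9*(-4*(-1/3)) + 77/4 = 9*(4/3) + 77/4 = 12 + 77/4 = 125/4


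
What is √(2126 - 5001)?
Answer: 5*I*√115 ≈ 53.619*I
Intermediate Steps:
√(2126 - 5001) = √(-2875) = 5*I*√115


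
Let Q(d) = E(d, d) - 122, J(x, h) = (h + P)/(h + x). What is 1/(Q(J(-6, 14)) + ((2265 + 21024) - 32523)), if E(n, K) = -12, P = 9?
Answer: -1/9368 ≈ -0.00010675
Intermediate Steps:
J(x, h) = (9 + h)/(h + x) (J(x, h) = (h + 9)/(h + x) = (9 + h)/(h + x))
Q(d) = -134 (Q(d) = -12 - 122 = -134)
1/(Q(J(-6, 14)) + ((2265 + 21024) - 32523)) = 1/(-134 + ((2265 + 21024) - 32523)) = 1/(-134 + (23289 - 32523)) = 1/(-134 - 9234) = 1/(-9368) = -1/9368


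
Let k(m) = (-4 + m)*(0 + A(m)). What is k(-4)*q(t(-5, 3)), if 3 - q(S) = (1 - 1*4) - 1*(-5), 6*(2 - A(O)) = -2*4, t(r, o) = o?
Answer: -80/3 ≈ -26.667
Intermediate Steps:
A(O) = 10/3 (A(O) = 2 - (-1)*4/3 = 2 - 1/6*(-8) = 2 + 4/3 = 10/3)
q(S) = 1 (q(S) = 3 - ((1 - 1*4) - 1*(-5)) = 3 - ((1 - 4) + 5) = 3 - (-3 + 5) = 3 - 1*2 = 3 - 2 = 1)
k(m) = -40/3 + 10*m/3 (k(m) = (-4 + m)*(0 + 10/3) = (-4 + m)*(10/3) = -40/3 + 10*m/3)
k(-4)*q(t(-5, 3)) = (-40/3 + (10/3)*(-4))*1 = (-40/3 - 40/3)*1 = -80/3*1 = -80/3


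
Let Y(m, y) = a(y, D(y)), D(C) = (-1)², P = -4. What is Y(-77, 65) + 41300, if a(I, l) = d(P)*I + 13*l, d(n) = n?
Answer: 41053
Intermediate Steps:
D(C) = 1
a(I, l) = -4*I + 13*l
Y(m, y) = 13 - 4*y (Y(m, y) = -4*y + 13*1 = -4*y + 13 = 13 - 4*y)
Y(-77, 65) + 41300 = (13 - 4*65) + 41300 = (13 - 260) + 41300 = -247 + 41300 = 41053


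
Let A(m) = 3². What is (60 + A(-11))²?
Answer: 4761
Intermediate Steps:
A(m) = 9
(60 + A(-11))² = (60 + 9)² = 69² = 4761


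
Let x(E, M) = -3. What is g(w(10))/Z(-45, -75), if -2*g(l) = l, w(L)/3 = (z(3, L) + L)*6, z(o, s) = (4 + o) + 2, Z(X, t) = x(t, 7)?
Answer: 57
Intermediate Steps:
Z(X, t) = -3
z(o, s) = 6 + o
w(L) = 162 + 18*L (w(L) = 3*(((6 + 3) + L)*6) = 3*((9 + L)*6) = 3*(54 + 6*L) = 162 + 18*L)
g(l) = -l/2
g(w(10))/Z(-45, -75) = -(162 + 18*10)/2/(-3) = -(162 + 180)/2*(-⅓) = -½*342*(-⅓) = -171*(-⅓) = 57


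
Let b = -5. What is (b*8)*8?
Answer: -320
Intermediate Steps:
(b*8)*8 = -5*8*8 = -40*8 = -320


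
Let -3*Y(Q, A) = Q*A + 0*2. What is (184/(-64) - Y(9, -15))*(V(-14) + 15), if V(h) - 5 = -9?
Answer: -4213/8 ≈ -526.63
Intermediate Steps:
Y(Q, A) = -A*Q/3 (Y(Q, A) = -(Q*A + 0*2)/3 = -(A*Q + 0)/3 = -A*Q/3)
V(h) = -4 (V(h) = 5 - 9 = -4)
(184/(-64) - Y(9, -15))*(V(-14) + 15) = (184/(-64) - (-1)*(-15)*9/3)*(-4 + 15) = (184*(-1/64) - 1*45)*11 = (-23/8 - 45)*11 = -383/8*11 = -4213/8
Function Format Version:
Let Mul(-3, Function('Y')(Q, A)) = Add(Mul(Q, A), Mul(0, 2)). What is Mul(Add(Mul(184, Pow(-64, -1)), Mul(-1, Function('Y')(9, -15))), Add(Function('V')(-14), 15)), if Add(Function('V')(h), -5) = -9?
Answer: Rational(-4213, 8) ≈ -526.63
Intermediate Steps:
Function('Y')(Q, A) = Mul(Rational(-1, 3), A, Q) (Function('Y')(Q, A) = Mul(Rational(-1, 3), Add(Mul(Q, A), Mul(0, 2))) = Mul(Rational(-1, 3), Add(Mul(A, Q), 0)) = Mul(Rational(-1, 3), Mul(A, Q)) = Mul(Rational(-1, 3), A, Q))
Function('V')(h) = -4 (Function('V')(h) = Add(5, -9) = -4)
Mul(Add(Mul(184, Pow(-64, -1)), Mul(-1, Function('Y')(9, -15))), Add(Function('V')(-14), 15)) = Mul(Add(Mul(184, Pow(-64, -1)), Mul(-1, Mul(Rational(-1, 3), -15, 9))), Add(-4, 15)) = Mul(Add(Mul(184, Rational(-1, 64)), Mul(-1, 45)), 11) = Mul(Add(Rational(-23, 8), -45), 11) = Mul(Rational(-383, 8), 11) = Rational(-4213, 8)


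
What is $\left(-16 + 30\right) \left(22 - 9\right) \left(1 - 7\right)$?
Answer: $-1092$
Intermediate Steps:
$\left(-16 + 30\right) \left(22 - 9\right) \left(1 - 7\right) = 14 \cdot 13 \left(1 - 7\right) = 182 \left(-6\right) = -1092$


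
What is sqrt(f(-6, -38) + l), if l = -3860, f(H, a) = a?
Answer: I*sqrt(3898) ≈ 62.434*I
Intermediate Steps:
sqrt(f(-6, -38) + l) = sqrt(-38 - 3860) = sqrt(-3898) = I*sqrt(3898)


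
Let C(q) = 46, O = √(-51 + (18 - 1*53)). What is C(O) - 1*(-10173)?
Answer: 10219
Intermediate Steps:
O = I*√86 (O = √(-51 + (18 - 53)) = √(-51 - 35) = √(-86) = I*√86 ≈ 9.2736*I)
C(O) - 1*(-10173) = 46 - 1*(-10173) = 46 + 10173 = 10219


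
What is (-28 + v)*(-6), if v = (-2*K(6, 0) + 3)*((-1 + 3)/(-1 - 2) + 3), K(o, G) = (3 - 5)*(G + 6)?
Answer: -210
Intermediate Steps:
K(o, G) = -12 - 2*G (K(o, G) = -2*(6 + G) = -12 - 2*G)
v = 63 (v = (-2*(-12 - 2*0) + 3)*((-1 + 3)/(-1 - 2) + 3) = (-2*(-12 + 0) + 3)*(2/(-3) + 3) = (-2*(-12) + 3)*(2*(-⅓) + 3) = (24 + 3)*(-⅔ + 3) = 27*(7/3) = 63)
(-28 + v)*(-6) = (-28 + 63)*(-6) = 35*(-6) = -210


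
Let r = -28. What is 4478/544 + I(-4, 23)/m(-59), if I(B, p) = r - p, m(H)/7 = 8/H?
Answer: 117979/1904 ≈ 61.964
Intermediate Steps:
m(H) = 56/H (m(H) = 7*(8/H) = 56/H)
I(B, p) = -28 - p
4478/544 + I(-4, 23)/m(-59) = 4478/544 + (-28 - 1*23)/((56/(-59))) = 4478*(1/544) + (-28 - 23)/((56*(-1/59))) = 2239/272 - 51/(-56/59) = 2239/272 - 51*(-59/56) = 2239/272 + 3009/56 = 117979/1904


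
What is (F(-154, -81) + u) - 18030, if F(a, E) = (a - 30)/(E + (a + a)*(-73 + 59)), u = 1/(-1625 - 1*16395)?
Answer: -1374657758511/76242620 ≈ -18030.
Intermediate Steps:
u = -1/18020 (u = 1/(-1625 - 16395) = 1/(-18020) = -1/18020 ≈ -5.5494e-5)
F(a, E) = (-30 + a)/(E - 28*a) (F(a, E) = (-30 + a)/(E + (2*a)*(-14)) = (-30 + a)/(E - 28*a))
(F(-154, -81) + u) - 18030 = ((-30 - 154)/(-81 - 28*(-154)) - 1/18020) - 18030 = (-184/(-81 + 4312) - 1/18020) - 18030 = (-184/4231 - 1/18020) - 18030 = -3319911/76242620 - 18030 = -1374657758511/76242620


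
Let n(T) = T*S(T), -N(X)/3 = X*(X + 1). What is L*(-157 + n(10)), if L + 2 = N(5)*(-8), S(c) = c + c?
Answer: 30874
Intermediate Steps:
S(c) = 2*c
N(X) = -3*X*(1 + X) (N(X) = -3*X*(X + 1) = -3*X*(1 + X))
n(T) = 2*T**2 (n(T) = T*(2*T) = 2*T**2)
L = 718 (L = -2 - 3*5*(1 + 5)*(-8) = -2 - 3*5*6*(-8) = -2 - 90*(-8) = -2 + 720 = 718)
L*(-157 + n(10)) = 718*(-157 + 2*10**2) = 718*(-157 + 2*100) = 718*(-157 + 200) = 718*43 = 30874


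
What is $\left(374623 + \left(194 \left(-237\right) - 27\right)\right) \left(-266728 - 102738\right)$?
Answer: $-121413177988$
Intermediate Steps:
$\left(374623 + \left(194 \left(-237\right) - 27\right)\right) \left(-266728 - 102738\right) = \left(374623 - 46005\right) \left(-369466\right) = 328618 \left(-369466\right) = -121413177988$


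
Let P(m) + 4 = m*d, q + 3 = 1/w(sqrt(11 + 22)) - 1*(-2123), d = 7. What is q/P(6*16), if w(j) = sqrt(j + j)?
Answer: 530/167 + sqrt(2)*33**(3/4)/44088 ≈ 3.1741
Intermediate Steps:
w(j) = sqrt(2)*sqrt(j) (w(j) = sqrt(2*j) = sqrt(2)*sqrt(j))
q = 2120 + sqrt(2)*33**(3/4)/66 (q = -3 + (1/(sqrt(2)*sqrt(sqrt(11 + 22))) - 1*(-2123)) = -3 + (1/(sqrt(2)*sqrt(sqrt(33))) + 2123) = -3 + (1/(sqrt(2)*33**(1/4)) + 2123) = -3 + (sqrt(2)*33**(3/4)/66 + 2123) = -3 + (2123 + sqrt(2)*33**(3/4)/66) = 2120 + sqrt(2)*33**(3/4)/66 ≈ 2120.3)
P(m) = -4 + 7*m (P(m) = -4 + m*7 = -4 + 7*m)
q/P(6*16) = (2120 + sqrt(2)*33**(3/4)/66)/(-4 + 7*(6*16)) = (2120 + sqrt(2)*33**(3/4)/66)/(-4 + 7*96) = (2120 + sqrt(2)*33**(3/4)/66)/(-4 + 672) = (2120 + sqrt(2)*33**(3/4)/66)/668 = (2120 + sqrt(2)*33**(3/4)/66)*(1/668) = 530/167 + sqrt(2)*33**(3/4)/44088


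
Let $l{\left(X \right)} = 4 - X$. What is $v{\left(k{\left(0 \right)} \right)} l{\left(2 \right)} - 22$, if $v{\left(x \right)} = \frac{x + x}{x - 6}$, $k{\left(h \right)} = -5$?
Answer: $- \frac{222}{11} \approx -20.182$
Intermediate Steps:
$v{\left(x \right)} = \frac{2 x}{-6 + x}$
$v{\left(k{\left(0 \right)} \right)} l{\left(2 \right)} - 22 = 2 \left(-5\right) \frac{1}{-6 - 5} \left(4 - 2\right) - 22 = 2 \left(-5\right) \frac{1}{-11} \left(4 - 2\right) - 22 = 2 \left(-5\right) \left(- \frac{1}{11}\right) 2 - 22 = \frac{10}{11} \cdot 2 - 22 = \frac{20}{11} - 22 = - \frac{222}{11}$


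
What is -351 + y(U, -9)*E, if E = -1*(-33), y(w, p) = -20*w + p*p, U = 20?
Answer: -10878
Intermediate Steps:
y(w, p) = p**2 - 20*w (y(w, p) = -20*w + p**2 = p**2 - 20*w)
E = 33
-351 + y(U, -9)*E = -351 + ((-9)**2 - 20*20)*33 = -351 + (81 - 400)*33 = -351 - 319*33 = -351 - 10527 = -10878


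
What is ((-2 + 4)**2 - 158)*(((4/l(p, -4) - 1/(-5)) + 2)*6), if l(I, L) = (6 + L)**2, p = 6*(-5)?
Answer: -14784/5 ≈ -2956.8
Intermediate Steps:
p = -30
((-2 + 4)**2 - 158)*(((4/l(p, -4) - 1/(-5)) + 2)*6) = ((-2 + 4)**2 - 158)*(((4/((6 - 4)**2) - 1/(-5)) + 2)*6) = (2**2 - 158)*(((4/(2**2) - 1*(-1/5)) + 2)*6) = (4 - 158)*(((4/4 + 1/5) + 2)*6) = -154*((4*(1/4) + 1/5) + 2)*6 = -154*((1 + 1/5) + 2)*6 = -154*(6/5 + 2)*6 = -2464*6/5 = -154*96/5 = -14784/5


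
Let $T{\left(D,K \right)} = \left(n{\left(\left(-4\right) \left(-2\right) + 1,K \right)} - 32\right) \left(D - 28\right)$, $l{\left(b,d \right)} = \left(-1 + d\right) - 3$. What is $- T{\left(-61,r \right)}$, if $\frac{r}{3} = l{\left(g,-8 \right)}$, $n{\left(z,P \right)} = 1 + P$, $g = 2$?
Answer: $-5963$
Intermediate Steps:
$l{\left(b,d \right)} = -4 + d$
$r = -36$ ($r = 3 \left(-4 - 8\right) = 3 \left(-12\right) = -36$)
$T{\left(D,K \right)} = \left(-31 + K\right) \left(-28 + D\right)$ ($T{\left(D,K \right)} = \left(\left(1 + K\right) - 32\right) \left(D - 28\right) = \left(-31 + K\right) \left(-28 + D\right)$)
$- T{\left(-61,r \right)} = - (868 - -1891 - -1008 - -2196) = - (868 + 1891 + 1008 + 2196) = \left(-1\right) 5963 = -5963$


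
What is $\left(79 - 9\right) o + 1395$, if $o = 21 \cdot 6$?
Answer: $10215$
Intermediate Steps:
$o = 126$
$\left(79 - 9\right) o + 1395 = \left(79 - 9\right) 126 + 1395 = 70 \cdot 126 + 1395 = 8820 + 1395 = 10215$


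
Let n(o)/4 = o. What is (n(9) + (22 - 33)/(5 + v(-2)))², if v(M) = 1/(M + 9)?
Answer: 1485961/1296 ≈ 1146.6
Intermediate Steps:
v(M) = 1/(9 + M)
n(o) = 4*o
(n(9) + (22 - 33)/(5 + v(-2)))² = (4*9 + (22 - 33)/(5 + 1/(9 - 2)))² = (36 - 11/(5 + 1/7))² = (36 - 11/(5 + ⅐))² = (36 - 11/36/7)² = (36 - 11*7/36)² = (36 - 77/36)² = (1219/36)² = 1485961/1296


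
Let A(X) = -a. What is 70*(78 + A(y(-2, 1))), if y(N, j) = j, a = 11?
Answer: 4690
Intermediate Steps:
A(X) = -11 (A(X) = -1*11 = -11)
70*(78 + A(y(-2, 1))) = 70*(78 - 11) = 70*67 = 4690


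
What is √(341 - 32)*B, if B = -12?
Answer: -12*√309 ≈ -210.94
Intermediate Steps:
√(341 - 32)*B = √(341 - 32)*(-12) = √309*(-12) = -12*√309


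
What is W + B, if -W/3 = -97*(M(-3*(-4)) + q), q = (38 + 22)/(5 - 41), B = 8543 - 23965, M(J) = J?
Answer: -12415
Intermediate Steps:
B = -15422
q = -5/3 (q = 60/(-36) = 60*(-1/36) = -5/3 ≈ -1.6667)
W = 3007 (W = -(-291)*(-3*(-4) - 5/3) = -(-291)*(12 - 5/3) = -(-291)*31/3 = -3*(-3007/3) = 3007)
W + B = 3007 - 15422 = -12415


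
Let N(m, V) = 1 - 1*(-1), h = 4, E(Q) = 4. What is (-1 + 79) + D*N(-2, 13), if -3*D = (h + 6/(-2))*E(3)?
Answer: 226/3 ≈ 75.333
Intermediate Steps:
N(m, V) = 2 (N(m, V) = 1 + 1 = 2)
D = -4/3 (D = -(4 + 6/(-2))*4/3 = -(4 + 6*(-½))*4/3 = -(4 - 3)*4/3 = -4/3 ≈ -1.3333)
(-1 + 79) + D*N(-2, 13) = (-1 + 79) - 4/3*2 = 78 - 8/3 = 226/3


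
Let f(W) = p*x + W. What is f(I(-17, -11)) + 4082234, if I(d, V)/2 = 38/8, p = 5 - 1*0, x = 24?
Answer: 8164727/2 ≈ 4.0824e+6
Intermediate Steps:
p = 5 (p = 5 + 0 = 5)
I(d, V) = 19/2 (I(d, V) = 2*(38/8) = 2*(38*(⅛)) = 2*(19/4) = 19/2)
f(W) = 120 + W (f(W) = 5*24 + W = 120 + W)
f(I(-17, -11)) + 4082234 = (120 + 19/2) + 4082234 = 259/2 + 4082234 = 8164727/2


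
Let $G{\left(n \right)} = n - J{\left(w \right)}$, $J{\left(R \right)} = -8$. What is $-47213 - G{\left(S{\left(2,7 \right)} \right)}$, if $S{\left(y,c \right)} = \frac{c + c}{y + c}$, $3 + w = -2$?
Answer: $- \frac{425003}{9} \approx -47223.0$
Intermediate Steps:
$w = -5$ ($w = -3 - 2 = -5$)
$S{\left(y,c \right)} = \frac{2 c}{c + y}$
$G{\left(n \right)} = 8 + n$ ($G{\left(n \right)} = n - -8 = n + 8 = 8 + n$)
$-47213 - G{\left(S{\left(2,7 \right)} \right)} = -47213 - \left(8 + 2 \cdot 7 \frac{1}{7 + 2}\right) = -47213 - \left(8 + 2 \cdot 7 \cdot \frac{1}{9}\right) = -47213 - \left(8 + \frac{14}{9}\right) = -47213 - \frac{86}{9} = - \frac{425003}{9}$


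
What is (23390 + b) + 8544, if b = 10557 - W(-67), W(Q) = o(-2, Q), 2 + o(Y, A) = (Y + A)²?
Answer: 37732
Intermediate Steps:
o(Y, A) = -2 + (A + Y)² (o(Y, A) = -2 + (Y + A)² = -2 + (A + Y)²)
W(Q) = -2 + (-2 + Q)² (W(Q) = -2 + (Q - 2)² = -2 + (-2 + Q)²)
b = 5798 (b = 10557 - (-2 + (-2 - 67)²) = 10557 - (-2 + (-69)²) = 10557 - (-2 + 4761) = 10557 - 1*4759 = 10557 - 4759 = 5798)
(23390 + b) + 8544 = (23390 + 5798) + 8544 = 29188 + 8544 = 37732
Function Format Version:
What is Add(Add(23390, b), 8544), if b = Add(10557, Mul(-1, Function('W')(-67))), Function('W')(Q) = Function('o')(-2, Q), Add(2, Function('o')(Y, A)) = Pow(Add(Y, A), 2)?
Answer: 37732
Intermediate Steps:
Function('o')(Y, A) = Add(-2, Pow(Add(A, Y), 2)) (Function('o')(Y, A) = Add(-2, Pow(Add(Y, A), 2)) = Add(-2, Pow(Add(A, Y), 2)))
Function('W')(Q) = Add(-2, Pow(Add(-2, Q), 2)) (Function('W')(Q) = Add(-2, Pow(Add(Q, -2), 2)) = Add(-2, Pow(Add(-2, Q), 2)))
b = 5798 (b = Add(10557, Mul(-1, Add(-2, Pow(Add(-2, -67), 2)))) = Add(10557, Mul(-1, Add(-2, Pow(-69, 2)))) = Add(10557, Mul(-1, Add(-2, 4761))) = Add(10557, Mul(-1, 4759)) = Add(10557, -4759) = 5798)
Add(Add(23390, b), 8544) = Add(Add(23390, 5798), 8544) = Add(29188, 8544) = 37732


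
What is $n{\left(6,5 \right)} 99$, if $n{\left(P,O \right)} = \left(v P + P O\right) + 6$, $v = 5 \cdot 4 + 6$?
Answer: $19008$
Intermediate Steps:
$v = 26$ ($v = 20 + 6 = 26$)
$n{\left(P,O \right)} = 6 + 26 P + O P$ ($n{\left(P,O \right)} = \left(26 P + P O\right) + 6 = \left(26 P + O P\right) + 6 = 6 + 26 P + O P$)
$n{\left(6,5 \right)} 99 = \left(6 + 26 \cdot 6 + 5 \cdot 6\right) 99 = \left(6 + 156 + 30\right) 99 = 192 \cdot 99 = 19008$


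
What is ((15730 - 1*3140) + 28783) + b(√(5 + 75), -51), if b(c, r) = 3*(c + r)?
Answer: 41220 + 12*√5 ≈ 41247.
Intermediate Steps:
b(c, r) = 3*c + 3*r
((15730 - 1*3140) + 28783) + b(√(5 + 75), -51) = ((15730 - 1*3140) + 28783) + (3*√(5 + 75) + 3*(-51)) = ((15730 - 3140) + 28783) + (3*√80 - 153) = (12590 + 28783) + (3*(4*√5) - 153) = 41373 + (12*√5 - 153) = 41373 + (-153 + 12*√5) = 41220 + 12*√5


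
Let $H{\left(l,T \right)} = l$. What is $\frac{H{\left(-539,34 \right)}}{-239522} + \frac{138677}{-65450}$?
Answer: $- \frac{107730243}{50898425} \approx -2.1166$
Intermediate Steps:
$\frac{H{\left(-539,34 \right)}}{-239522} + \frac{138677}{-65450} = - \frac{539}{-239522} + \frac{138677}{-65450} = \left(-539\right) \left(- \frac{1}{239522}\right) + 138677 \left(- \frac{1}{65450}\right) = \frac{539}{239522} - \frac{1801}{850} = - \frac{107730243}{50898425}$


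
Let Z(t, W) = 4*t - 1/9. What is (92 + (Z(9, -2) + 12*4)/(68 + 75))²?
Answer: 14198867281/1656369 ≈ 8572.3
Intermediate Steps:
Z(t, W) = -⅑ + 4*t (Z(t, W) = 4*t - 1*⅑ = 4*t - ⅑ = -⅑ + 4*t)
(92 + (Z(9, -2) + 12*4)/(68 + 75))² = (92 + ((-⅑ + 4*9) + 12*4)/(68 + 75))² = (92 + ((-⅑ + 36) + 48)/143)² = (92 + (323/9 + 48)*(1/143))² = (92 + (755/9)*(1/143))² = (92 + 755/1287)² = (119159/1287)² = 14198867281/1656369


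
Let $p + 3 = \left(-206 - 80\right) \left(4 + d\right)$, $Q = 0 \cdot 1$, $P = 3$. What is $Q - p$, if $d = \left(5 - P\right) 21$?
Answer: $13159$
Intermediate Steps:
$d = 42$ ($d = \left(5 - 3\right) 21 = 2 \cdot 21 = 42$)
$Q = 0$
$p = -13159$ ($p = -3 + \left(-206 - 80\right) \left(4 + 42\right) = -3 - 13156 = -13159$)
$Q - p = 0 - -13159 = 0 + 13159 = 13159$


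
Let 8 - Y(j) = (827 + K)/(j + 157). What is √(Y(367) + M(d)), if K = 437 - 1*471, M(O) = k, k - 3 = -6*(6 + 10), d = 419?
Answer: 3*I*√659847/262 ≈ 9.3013*I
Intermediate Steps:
k = -93 (k = 3 - 6*(6 + 10) = 3 - 6*16 = 3 - 96 = -93)
M(O) = -93
K = -34 (K = 437 - 471 = -34)
Y(j) = 8 - 793/(157 + j) (Y(j) = 8 - (827 - 34)/(j + 157) = 8 - 793/(157 + j))
√(Y(367) + M(d)) = √((463 + 8*367)/(157 + 367) - 93) = √((463 + 2936)/524 - 93) = √((1/524)*3399 - 93) = √(3399/524 - 93) = √(-45333/524) = 3*I*√659847/262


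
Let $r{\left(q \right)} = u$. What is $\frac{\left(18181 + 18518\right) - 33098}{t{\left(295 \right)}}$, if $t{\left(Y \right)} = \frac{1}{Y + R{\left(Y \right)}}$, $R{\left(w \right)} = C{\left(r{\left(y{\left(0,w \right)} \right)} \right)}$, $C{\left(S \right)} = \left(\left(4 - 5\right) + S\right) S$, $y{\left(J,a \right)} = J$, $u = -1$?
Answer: $1069497$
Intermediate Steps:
$r{\left(q \right)} = -1$
$C{\left(S \right)} = S \left(-1 + S\right)$ ($C{\left(S \right)} = \left(-1 + S\right) S = S \left(-1 + S\right)$)
$R{\left(w \right)} = 2$ ($R{\left(w \right)} = - (-1 - 1) = \left(-1\right) \left(-2\right) = 2$)
$t{\left(Y \right)} = \frac{1}{2 + Y}$ ($t{\left(Y \right)} = \frac{1}{Y + 2} = \frac{1}{2 + Y}$)
$\frac{\left(18181 + 18518\right) - 33098}{t{\left(295 \right)}} = \frac{\left(18181 + 18518\right) - 33098}{\frac{1}{2 + 295}} = \frac{36699 - 33098}{\frac{1}{297}} = 3601 \frac{1}{\frac{1}{297}} = 3601 \cdot 297 = 1069497$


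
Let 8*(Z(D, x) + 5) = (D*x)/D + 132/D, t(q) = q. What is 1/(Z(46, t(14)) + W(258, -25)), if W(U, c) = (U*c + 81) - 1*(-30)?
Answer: -46/291727 ≈ -0.00015768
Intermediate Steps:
W(U, c) = 111 + U*c (W(U, c) = (81 + U*c) + 30 = 111 + U*c)
Z(D, x) = -5 + x/8 + 33/(2*D) (Z(D, x) = -5 + ((D*x)/D + 132/D)/8 = -5 + (x + 132/D)/8 = -5 + (x/8 + 33/(2*D)) = -5 + x/8 + 33/(2*D))
1/(Z(46, t(14)) + W(258, -25)) = 1/((⅛)*(132 + 46*(-40 + 14))/46 + (111 + 258*(-25))) = 1/((⅛)*(1/46)*(132 + 46*(-26)) + (111 - 6450)) = 1/((⅛)*(1/46)*(132 - 1196) - 6339) = 1/((⅛)*(1/46)*(-1064) - 6339) = 1/(-133/46 - 6339) = 1/(-291727/46) = -46/291727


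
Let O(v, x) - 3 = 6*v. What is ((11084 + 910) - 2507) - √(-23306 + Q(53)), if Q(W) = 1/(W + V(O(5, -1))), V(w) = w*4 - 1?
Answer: 9487 - I*√197261938/92 ≈ 9487.0 - 152.66*I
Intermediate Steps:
O(v, x) = 3 + 6*v
V(w) = -1 + 4*w (V(w) = 4*w - 1 = -1 + 4*w)
Q(W) = 1/(131 + W) (Q(W) = 1/(W + (-1 + 4*(3 + 6*5))) = 1/(W + (-1 + 4*(3 + 30))) = 1/(W + (-1 + 4*33)) = 1/(W + (-1 + 132)) = 1/(W + 131) = 1/(131 + W))
((11084 + 910) - 2507) - √(-23306 + Q(53)) = ((11084 + 910) - 2507) - √(-23306 + 1/(131 + 53)) = (11994 - 2507) - √(-23306 + 1/184) = 9487 - √(-23306 + 1/184) = 9487 - √(-4288303/184) = 9487 - I*√197261938/92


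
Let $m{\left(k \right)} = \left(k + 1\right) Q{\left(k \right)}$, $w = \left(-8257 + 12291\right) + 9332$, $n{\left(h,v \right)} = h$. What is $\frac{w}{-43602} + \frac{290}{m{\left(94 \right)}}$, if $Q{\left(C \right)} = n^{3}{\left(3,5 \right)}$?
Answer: $- \frac{721307}{3727971} \approx -0.19349$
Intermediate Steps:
$w = 13366$ ($w = 4034 + 9332 = 13366$)
$Q{\left(C \right)} = 27$ ($Q{\left(C \right)} = 3^{3} = 27$)
$m{\left(k \right)} = 27 + 27 k$ ($m{\left(k \right)} = \left(k + 1\right) 27 = \left(1 + k\right) 27 = 27 + 27 k$)
$\frac{w}{-43602} + \frac{290}{m{\left(94 \right)}} = \frac{13366}{-43602} + \frac{290}{27 + 27 \cdot 94} = 13366 \left(- \frac{1}{43602}\right) + \frac{290}{27 + 2538} = - \frac{6683}{21801} + \frac{290}{2565} = - \frac{6683}{21801} + 290 \cdot \frac{1}{2565} = - \frac{6683}{21801} + \frac{58}{513} = - \frac{721307}{3727971}$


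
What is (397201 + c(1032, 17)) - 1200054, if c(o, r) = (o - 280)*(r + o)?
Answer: -14005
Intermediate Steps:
c(o, r) = (-280 + o)*(o + r)
(397201 + c(1032, 17)) - 1200054 = (397201 + (1032² - 280*1032 - 280*17 + 1032*17)) - 1200054 = (397201 + (1065024 - 288960 - 4760 + 17544)) - 1200054 = (397201 + 788848) - 1200054 = 1186049 - 1200054 = -14005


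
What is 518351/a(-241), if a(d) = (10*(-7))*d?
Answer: 518351/16870 ≈ 30.726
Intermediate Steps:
a(d) = -70*d
518351/a(-241) = 518351/((-70*(-241))) = 518351/16870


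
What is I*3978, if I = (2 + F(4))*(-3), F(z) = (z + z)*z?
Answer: -405756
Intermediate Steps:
F(z) = 2*z² (F(z) = (2*z)*z = 2*z²)
I = -102 (I = (2 + 2*4²)*(-3) = (2 + 2*16)*(-3) = (2 + 32)*(-3) = 34*(-3) = -102)
I*3978 = -102*3978 = -405756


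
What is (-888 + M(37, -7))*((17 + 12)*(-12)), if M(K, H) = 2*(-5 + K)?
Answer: 286752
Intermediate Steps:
M(K, H) = -10 + 2*K
(-888 + M(37, -7))*((17 + 12)*(-12)) = (-888 + (-10 + 2*37))*((17 + 12)*(-12)) = (-888 + (-10 + 74))*(29*(-12)) = (-888 + 64)*(-348) = -824*(-348) = 286752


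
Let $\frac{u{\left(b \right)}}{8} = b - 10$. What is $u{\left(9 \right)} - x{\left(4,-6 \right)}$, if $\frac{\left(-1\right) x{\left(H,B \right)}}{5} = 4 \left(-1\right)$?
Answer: $-28$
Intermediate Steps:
$x{\left(H,B \right)} = 20$ ($x{\left(H,B \right)} = - 5 \cdot 4 \left(-1\right) = \left(-5\right) \left(-4\right) = 20$)
$u{\left(b \right)} = -80 + 8 b$ ($u{\left(b \right)} = 8 \left(b - 10\right) = 8 \left(-10 + b\right) = -80 + 8 b$)
$u{\left(9 \right)} - x{\left(4,-6 \right)} = \left(-80 + 8 \cdot 9\right) - 20 = \left(-80 + 72\right) - 20 = -8 - 20 = -28$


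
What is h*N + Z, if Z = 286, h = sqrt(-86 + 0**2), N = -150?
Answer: 286 - 150*I*sqrt(86) ≈ 286.0 - 1391.0*I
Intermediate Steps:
h = I*sqrt(86) (h = sqrt(-86 + 0) = sqrt(-86) = I*sqrt(86) ≈ 9.2736*I)
h*N + Z = (I*sqrt(86))*(-150) + 286 = -150*I*sqrt(86) + 286 = 286 - 150*I*sqrt(86)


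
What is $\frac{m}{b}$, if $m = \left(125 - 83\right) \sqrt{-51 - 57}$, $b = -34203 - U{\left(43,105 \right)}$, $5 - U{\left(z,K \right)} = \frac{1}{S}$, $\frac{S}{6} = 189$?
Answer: $- \frac{285768 i \sqrt{3}}{38791871} \approx - 0.012759 i$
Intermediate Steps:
$S = 1134$ ($S = 6 \cdot 189 = 1134$)
$U{\left(z,K \right)} = \frac{5669}{1134}$ ($U{\left(z,K \right)} = 5 - \frac{1}{1134} = \frac{5669}{1134}$)
$b = - \frac{38791871}{1134}$ ($b = -34203 - \frac{5669}{1134} = - \frac{38791871}{1134} \approx -34208.0$)
$m = 252 i \sqrt{3}$ ($m = 42 \sqrt{-108} = 42 \cdot 6 i \sqrt{3} = 252 i \sqrt{3} \approx 436.48 i$)
$\frac{m}{b} = \frac{252 i \sqrt{3}}{- \frac{38791871}{1134}} = 252 i \sqrt{3} \left(- \frac{1134}{38791871}\right) = - \frac{285768 i \sqrt{3}}{38791871}$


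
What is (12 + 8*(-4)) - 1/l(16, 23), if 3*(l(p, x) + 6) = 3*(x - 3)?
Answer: -281/14 ≈ -20.071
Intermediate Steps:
l(p, x) = -9 + x (l(p, x) = -6 + (3*(x - 3))/3 = -6 + (3*(-3 + x))/3 = -6 + (-9 + 3*x)/3 = -6 + (-3 + x) = -9 + x)
(12 + 8*(-4)) - 1/l(16, 23) = (12 + 8*(-4)) - 1/(-9 + 23) = (12 - 32) - 1/14 = -20 - 1*1/14 = -20 - 1/14 = -281/14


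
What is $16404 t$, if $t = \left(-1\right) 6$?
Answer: $-98424$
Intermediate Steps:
$t = -6$
$16404 t = 16404 \left(-6\right) = -98424$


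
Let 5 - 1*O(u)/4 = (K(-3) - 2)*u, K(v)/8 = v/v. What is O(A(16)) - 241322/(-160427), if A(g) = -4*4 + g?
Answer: 3449862/160427 ≈ 21.504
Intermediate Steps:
A(g) = -16 + g
K(v) = 8 (K(v) = 8*(v/v) = 8*1 = 8)
O(u) = 20 - 24*u (O(u) = 20 - 4*(8 - 2)*u = 20 - 24*u)
O(A(16)) - 241322/(-160427) = (20 - 24*(-16 + 16)) - 241322/(-160427) = (20 - 24*0) - 241322*(-1/160427) = (20 + 0) + 241322/160427 = 20 + 241322/160427 = 3449862/160427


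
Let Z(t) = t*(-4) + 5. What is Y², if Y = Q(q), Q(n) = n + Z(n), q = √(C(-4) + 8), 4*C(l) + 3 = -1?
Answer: 88 - 30*√7 ≈ 8.6275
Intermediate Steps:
C(l) = -1 (C(l) = -¾ + (¼)*(-1) = -¾ - ¼ = -1)
Z(t) = 5 - 4*t (Z(t) = -4*t + 5 = 5 - 4*t)
q = √7 (q = √(-1 + 8) = √7 ≈ 2.6458)
Q(n) = 5 - 3*n (Q(n) = n + (5 - 4*n) = 5 - 3*n)
Y = 5 - 3*√7 ≈ -2.9373
Y² = (5 - 3*√7)²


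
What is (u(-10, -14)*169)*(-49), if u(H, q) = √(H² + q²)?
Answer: -16562*√74 ≈ -1.4247e+5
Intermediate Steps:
(u(-10, -14)*169)*(-49) = (√((-10)² + (-14)²)*169)*(-49) = (√(100 + 196)*169)*(-49) = (√296*169)*(-49) = ((2*√74)*169)*(-49) = (338*√74)*(-49) = -16562*√74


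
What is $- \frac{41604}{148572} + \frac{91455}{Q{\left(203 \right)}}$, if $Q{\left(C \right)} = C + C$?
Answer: $\frac{161556679}{718098} \approx 224.98$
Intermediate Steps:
$Q{\left(C \right)} = 2 C$
$- \frac{41604}{148572} + \frac{91455}{Q{\left(203 \right)}} = - \frac{41604}{148572} + \frac{91455}{2 \cdot 203} = \left(-41604\right) \frac{1}{148572} + \frac{91455}{406} = - \frac{3467}{12381} + 91455 \cdot \frac{1}{406} = - \frac{3467}{12381} + \frac{13065}{58} = \frac{161556679}{718098}$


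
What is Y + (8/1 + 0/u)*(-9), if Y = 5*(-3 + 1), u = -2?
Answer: -82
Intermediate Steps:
Y = -10 (Y = 5*(-2) = -10)
Y + (8/1 + 0/u)*(-9) = -10 + (8/1 + 0/(-2))*(-9) = -10 + (8*1 + 0*(-½))*(-9) = -10 + (8 + 0)*(-9) = -10 + 8*(-9) = -10 - 72 = -82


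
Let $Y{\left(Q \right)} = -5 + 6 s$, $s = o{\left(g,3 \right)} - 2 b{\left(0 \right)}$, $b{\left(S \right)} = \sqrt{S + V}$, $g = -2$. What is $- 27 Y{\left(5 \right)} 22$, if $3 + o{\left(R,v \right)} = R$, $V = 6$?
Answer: $20790 + 7128 \sqrt{6} \approx 38250.0$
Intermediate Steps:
$o{\left(R,v \right)} = -3 + R$
$b{\left(S \right)} = \sqrt{6 + S}$ ($b{\left(S \right)} = \sqrt{S + 6} = \sqrt{6 + S}$)
$s = -5 - 2 \sqrt{6}$ ($s = \left(-3 - 2\right) - 2 \sqrt{6 + 0} = -5 - 2 \sqrt{6} \approx -9.899$)
$Y{\left(Q \right)} = -35 - 12 \sqrt{6}$ ($Y{\left(Q \right)} = -5 + 6 \left(-5 - 2 \sqrt{6}\right) = -5 - \left(30 + 12 \sqrt{6}\right) = -35 - 12 \sqrt{6}$)
$- 27 Y{\left(5 \right)} 22 = - 27 \left(-35 - 12 \sqrt{6}\right) 22 = \left(945 + 324 \sqrt{6}\right) 22 = 20790 + 7128 \sqrt{6}$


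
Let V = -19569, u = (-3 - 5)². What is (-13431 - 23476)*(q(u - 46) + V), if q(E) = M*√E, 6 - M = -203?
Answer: 722233083 - 23140689*√2 ≈ 6.8951e+8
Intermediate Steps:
u = 64 (u = (-8)² = 64)
M = 209 (M = 6 - 1*(-203) = 6 + 203 = 209)
q(E) = 209*√E
(-13431 - 23476)*(q(u - 46) + V) = (-13431 - 23476)*(209*√(64 - 46) - 19569) = -36907*(209*√18 - 19569) = -36907*(209*(3*√2) - 19569) = -36907*(627*√2 - 19569) = -36907*(-19569 + 627*√2) = 722233083 - 23140689*√2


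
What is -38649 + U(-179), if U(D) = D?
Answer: -38828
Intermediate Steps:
-38649 + U(-179) = -38649 - 179 = -38828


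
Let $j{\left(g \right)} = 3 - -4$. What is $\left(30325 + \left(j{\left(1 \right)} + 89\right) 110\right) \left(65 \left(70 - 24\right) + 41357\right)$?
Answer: $1813127095$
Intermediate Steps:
$j{\left(g \right)} = 7$ ($j{\left(g \right)} = 3 + 4 = 7$)
$\left(30325 + \left(j{\left(1 \right)} + 89\right) 110\right) \left(65 \left(70 - 24\right) + 41357\right) = \left(30325 + \left(7 + 89\right) 110\right) \left(65 \left(70 - 24\right) + 41357\right) = \left(30325 + 96 \cdot 110\right) \left(65 \cdot 46 + 41357\right) = \left(30325 + 10560\right) \left(2990 + 41357\right) = 40885 \cdot 44347 = 1813127095$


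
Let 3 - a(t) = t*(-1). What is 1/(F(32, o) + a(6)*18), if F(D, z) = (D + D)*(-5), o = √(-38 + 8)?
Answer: -1/158 ≈ -0.0063291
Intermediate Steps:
a(t) = 3 + t (a(t) = 3 - t*(-1) = 3 - (-1)*t = 3 + t)
o = I*√30 (o = √(-30) = I*√30 ≈ 5.4772*I)
F(D, z) = -10*D (F(D, z) = (2*D)*(-5) = -10*D)
1/(F(32, o) + a(6)*18) = 1/(-10*32 + (3 + 6)*18) = 1/(-320 + 9*18) = 1/(-320 + 162) = 1/(-158) = -1/158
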